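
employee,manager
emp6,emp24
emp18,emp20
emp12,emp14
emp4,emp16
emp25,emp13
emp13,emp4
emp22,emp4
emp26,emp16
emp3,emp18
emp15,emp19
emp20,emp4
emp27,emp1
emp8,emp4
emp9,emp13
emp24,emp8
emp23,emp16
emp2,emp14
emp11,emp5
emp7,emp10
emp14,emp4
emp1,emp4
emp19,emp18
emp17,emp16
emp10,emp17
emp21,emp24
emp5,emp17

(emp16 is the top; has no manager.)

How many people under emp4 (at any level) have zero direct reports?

10

The people in emp4's organization with no one reporting to them are emp9, emp25, emp3, emp15, emp22, emp12, emp2, emp6, emp21, emp27. That is 10.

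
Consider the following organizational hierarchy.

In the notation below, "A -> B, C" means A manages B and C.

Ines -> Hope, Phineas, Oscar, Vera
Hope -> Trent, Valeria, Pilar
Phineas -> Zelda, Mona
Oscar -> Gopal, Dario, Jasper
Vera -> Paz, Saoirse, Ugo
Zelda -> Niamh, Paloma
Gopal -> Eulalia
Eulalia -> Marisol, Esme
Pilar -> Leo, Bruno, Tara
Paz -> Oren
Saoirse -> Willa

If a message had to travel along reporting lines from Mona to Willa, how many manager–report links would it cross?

5

Mona is 2 levels below Ines, and Willa is 3 levels below Ines (their lowest common manager). The shortest path runs up from Mona to Ines and back down to Willa: 2 + 3 = 5 links.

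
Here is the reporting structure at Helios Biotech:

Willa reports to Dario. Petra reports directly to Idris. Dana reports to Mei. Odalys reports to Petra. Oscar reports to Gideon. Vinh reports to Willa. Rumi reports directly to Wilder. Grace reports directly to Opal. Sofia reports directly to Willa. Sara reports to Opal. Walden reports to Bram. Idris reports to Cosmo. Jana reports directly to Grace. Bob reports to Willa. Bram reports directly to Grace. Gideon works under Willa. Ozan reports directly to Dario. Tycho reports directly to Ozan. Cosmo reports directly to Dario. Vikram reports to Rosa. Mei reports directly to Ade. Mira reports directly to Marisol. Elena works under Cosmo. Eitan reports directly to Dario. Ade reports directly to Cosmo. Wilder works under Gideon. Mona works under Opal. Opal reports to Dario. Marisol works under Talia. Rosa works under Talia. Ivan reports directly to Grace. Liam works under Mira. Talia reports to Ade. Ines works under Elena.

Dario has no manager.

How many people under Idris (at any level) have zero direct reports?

1

The only person in Idris's organization with no one reporting to them is Odalys. That is 1.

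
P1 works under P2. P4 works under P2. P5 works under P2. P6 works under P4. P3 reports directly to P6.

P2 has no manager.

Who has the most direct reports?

Direct-report counts: P2 has 3; P4 has 1; P6 has 1. The largest is 3, held by P2.

P2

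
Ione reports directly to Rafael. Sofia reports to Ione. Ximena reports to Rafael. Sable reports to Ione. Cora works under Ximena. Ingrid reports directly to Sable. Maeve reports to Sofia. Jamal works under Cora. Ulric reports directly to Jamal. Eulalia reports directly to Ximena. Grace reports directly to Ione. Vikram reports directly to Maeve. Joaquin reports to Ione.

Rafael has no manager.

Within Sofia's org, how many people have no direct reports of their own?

The only person in Sofia's organization with no one reporting to them is Vikram. That is 1.

1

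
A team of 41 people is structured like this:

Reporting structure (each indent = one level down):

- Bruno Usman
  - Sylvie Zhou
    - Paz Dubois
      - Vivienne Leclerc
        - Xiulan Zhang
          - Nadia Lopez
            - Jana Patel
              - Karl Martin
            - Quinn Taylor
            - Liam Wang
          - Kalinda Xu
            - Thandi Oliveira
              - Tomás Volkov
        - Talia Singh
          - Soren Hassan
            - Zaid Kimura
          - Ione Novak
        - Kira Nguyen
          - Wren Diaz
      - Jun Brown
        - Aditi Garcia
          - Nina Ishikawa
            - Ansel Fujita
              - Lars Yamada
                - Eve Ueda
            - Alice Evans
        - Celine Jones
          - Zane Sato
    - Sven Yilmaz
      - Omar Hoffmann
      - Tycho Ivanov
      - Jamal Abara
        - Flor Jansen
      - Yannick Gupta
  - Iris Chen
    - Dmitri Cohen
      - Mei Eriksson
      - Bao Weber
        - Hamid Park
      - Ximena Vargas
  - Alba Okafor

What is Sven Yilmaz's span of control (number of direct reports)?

4

Sven Yilmaz directly manages Omar Hoffmann, Tycho Ivanov, Jamal Abara, Yannick Gupta. That is 4 direct reports.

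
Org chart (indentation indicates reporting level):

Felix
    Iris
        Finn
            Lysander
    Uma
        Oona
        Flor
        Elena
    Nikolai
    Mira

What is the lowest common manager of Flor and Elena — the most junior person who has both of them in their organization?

Flor's chain of managers is Uma, Felix. Elena's chain of managers is Uma, Felix. The first manager that appears in both chains is Uma.

Uma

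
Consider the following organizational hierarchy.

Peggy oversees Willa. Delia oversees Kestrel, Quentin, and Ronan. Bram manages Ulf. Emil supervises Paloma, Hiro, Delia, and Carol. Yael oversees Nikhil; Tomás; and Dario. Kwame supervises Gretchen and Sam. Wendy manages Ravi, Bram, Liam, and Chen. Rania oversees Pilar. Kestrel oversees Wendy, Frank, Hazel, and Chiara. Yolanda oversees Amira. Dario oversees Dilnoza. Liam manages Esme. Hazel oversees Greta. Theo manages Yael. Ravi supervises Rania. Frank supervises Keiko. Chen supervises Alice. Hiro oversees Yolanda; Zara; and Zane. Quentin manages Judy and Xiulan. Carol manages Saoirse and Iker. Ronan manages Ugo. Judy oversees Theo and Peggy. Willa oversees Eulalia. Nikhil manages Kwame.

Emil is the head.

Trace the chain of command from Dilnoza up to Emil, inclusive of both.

Dilnoza -> Dario -> Yael -> Theo -> Judy -> Quentin -> Delia -> Emil

Dilnoza reports to Dario. Dario reports to Yael. Yael reports to Theo. Theo reports to Judy. Judy reports to Quentin. Quentin reports to Delia. Delia reports to Emil. Emil is at the top.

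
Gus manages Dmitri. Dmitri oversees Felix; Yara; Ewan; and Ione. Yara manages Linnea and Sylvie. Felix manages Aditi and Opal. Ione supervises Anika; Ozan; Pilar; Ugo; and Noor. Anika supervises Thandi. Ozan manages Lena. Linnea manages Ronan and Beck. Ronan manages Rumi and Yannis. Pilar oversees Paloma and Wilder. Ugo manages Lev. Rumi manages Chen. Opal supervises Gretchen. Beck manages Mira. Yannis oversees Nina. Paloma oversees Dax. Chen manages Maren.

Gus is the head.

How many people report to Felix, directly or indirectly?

Felix directly manages Aditi, Opal. Aditi has no reports. Under Opal: Gretchen (1). So Felix's organization is 2 direct reports plus everyone under them: 1 + 2 = 3.

3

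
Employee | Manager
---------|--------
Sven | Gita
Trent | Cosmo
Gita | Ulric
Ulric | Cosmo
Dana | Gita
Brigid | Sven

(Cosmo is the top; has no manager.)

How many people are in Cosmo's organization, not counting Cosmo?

6

Cosmo directly manages Trent, Ulric. Trent has no reports. Under Ulric: Gita, Sven, Brigid, Dana (4). So Cosmo's organization is 2 direct reports plus everyone under them: 1 + 5 = 6.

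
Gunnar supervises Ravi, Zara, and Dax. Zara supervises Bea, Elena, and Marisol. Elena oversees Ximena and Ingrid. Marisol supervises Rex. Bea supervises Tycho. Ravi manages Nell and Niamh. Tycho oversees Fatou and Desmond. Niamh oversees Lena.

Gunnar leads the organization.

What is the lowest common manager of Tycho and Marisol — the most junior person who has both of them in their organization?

Zara

Tycho's chain of managers is Bea, Zara, Gunnar. Marisol's chain of managers is Zara, Gunnar. The first manager that appears in both chains is Zara.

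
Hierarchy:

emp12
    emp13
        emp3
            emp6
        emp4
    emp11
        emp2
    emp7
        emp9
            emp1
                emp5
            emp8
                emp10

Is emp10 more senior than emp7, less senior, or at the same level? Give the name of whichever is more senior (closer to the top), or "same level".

emp7

emp10 is 4 levels below emp12; emp7 is 1. emp7 is higher.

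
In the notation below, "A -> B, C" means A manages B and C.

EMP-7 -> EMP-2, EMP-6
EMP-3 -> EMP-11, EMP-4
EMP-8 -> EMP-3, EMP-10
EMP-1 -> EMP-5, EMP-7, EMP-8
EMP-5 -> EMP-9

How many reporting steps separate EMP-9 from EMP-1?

Chain from EMP-9 up to EMP-1: EMP-9 → EMP-5 → EMP-1. That is 2 steps up, so EMP-9 is 2 levels below EMP-1.

2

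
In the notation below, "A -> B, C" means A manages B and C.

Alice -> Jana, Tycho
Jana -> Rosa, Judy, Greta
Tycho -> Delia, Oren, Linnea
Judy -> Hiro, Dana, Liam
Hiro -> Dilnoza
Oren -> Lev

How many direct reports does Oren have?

1

Oren directly manages Lev. That is 1 direct report.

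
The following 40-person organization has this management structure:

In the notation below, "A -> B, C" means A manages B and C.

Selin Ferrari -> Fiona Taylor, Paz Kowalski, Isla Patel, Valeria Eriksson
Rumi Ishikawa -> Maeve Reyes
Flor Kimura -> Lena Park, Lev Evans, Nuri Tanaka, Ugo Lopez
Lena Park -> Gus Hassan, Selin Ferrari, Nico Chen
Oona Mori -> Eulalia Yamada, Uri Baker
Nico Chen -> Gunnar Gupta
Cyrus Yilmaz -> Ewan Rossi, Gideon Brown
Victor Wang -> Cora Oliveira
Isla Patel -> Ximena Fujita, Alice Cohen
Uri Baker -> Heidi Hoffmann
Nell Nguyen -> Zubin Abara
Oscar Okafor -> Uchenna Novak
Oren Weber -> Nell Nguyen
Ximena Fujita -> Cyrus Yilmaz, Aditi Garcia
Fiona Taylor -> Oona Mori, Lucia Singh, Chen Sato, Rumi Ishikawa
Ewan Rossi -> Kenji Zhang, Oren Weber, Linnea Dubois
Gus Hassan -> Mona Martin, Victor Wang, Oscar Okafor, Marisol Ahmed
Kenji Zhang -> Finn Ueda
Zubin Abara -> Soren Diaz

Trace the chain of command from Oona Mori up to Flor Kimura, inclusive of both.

Oona Mori -> Fiona Taylor -> Selin Ferrari -> Lena Park -> Flor Kimura

Oona Mori reports to Fiona Taylor. Fiona Taylor reports to Selin Ferrari. Selin Ferrari reports to Lena Park. Lena Park reports to Flor Kimura. Flor Kimura is at the top.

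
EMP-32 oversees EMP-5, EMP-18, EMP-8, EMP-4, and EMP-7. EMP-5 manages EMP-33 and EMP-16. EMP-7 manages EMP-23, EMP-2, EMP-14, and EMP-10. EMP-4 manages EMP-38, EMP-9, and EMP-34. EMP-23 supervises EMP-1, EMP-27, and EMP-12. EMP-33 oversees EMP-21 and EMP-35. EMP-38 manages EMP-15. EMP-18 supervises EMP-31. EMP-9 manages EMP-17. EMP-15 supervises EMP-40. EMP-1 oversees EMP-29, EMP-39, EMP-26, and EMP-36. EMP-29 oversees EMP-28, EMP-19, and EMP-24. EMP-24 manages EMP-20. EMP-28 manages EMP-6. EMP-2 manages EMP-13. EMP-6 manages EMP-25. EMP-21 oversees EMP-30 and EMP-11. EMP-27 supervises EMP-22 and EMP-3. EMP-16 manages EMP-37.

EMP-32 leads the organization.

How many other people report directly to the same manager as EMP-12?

EMP-12 reports to EMP-23. EMP-23's other direct reports are EMP-1, EMP-27 — 2 peers.

2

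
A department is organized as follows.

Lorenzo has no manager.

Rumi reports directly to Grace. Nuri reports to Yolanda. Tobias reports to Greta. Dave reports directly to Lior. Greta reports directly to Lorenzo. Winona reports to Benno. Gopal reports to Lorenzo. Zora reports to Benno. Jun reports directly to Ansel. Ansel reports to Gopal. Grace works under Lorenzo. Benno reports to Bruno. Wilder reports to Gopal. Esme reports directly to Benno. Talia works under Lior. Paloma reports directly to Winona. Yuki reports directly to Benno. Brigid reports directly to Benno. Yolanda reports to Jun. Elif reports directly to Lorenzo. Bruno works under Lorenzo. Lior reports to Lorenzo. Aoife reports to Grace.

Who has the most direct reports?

Direct-report counts: Lorenzo has 6; Greta has 1; Lior has 2; Bruno has 1; Benno has 5; Winona has 1; Gopal has 2; Ansel has 1; Jun has 1; Yolanda has 1; Grace has 2. The largest is 6, held by Lorenzo.

Lorenzo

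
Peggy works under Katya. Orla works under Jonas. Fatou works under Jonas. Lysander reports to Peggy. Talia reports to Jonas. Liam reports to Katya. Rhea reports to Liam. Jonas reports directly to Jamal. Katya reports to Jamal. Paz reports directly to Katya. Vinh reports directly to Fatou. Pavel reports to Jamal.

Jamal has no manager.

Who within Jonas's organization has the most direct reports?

Direct-report counts within Jonas's organization: Jonas has 3; Fatou has 1. The largest is 3, held by Jonas.

Jonas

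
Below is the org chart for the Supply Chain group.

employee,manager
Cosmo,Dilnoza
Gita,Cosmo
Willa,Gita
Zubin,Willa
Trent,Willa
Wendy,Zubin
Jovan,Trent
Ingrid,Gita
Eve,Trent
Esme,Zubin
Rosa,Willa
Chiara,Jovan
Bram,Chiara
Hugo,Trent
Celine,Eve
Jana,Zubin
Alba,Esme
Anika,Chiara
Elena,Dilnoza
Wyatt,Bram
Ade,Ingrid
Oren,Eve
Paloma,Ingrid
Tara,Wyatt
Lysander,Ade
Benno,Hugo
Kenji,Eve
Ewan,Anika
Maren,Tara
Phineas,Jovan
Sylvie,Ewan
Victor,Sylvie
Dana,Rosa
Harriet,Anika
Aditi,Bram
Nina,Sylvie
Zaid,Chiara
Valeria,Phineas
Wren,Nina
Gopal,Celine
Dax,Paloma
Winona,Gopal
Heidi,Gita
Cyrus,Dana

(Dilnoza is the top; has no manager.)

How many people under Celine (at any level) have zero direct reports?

1

The only person in Celine's organization with no one reporting to them is Winona. That is 1.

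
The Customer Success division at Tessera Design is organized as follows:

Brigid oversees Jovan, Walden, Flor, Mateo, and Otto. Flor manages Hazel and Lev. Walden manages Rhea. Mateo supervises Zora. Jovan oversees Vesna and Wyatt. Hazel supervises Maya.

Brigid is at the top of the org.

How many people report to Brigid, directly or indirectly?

12

Brigid directly manages Flor, Walden, Mateo, Jovan, Otto. Under Flor: Lev, Hazel, Maya (3). Under Walden: Rhea (1). Under Mateo: Zora (1). Under Jovan: Wyatt, Vesna (2). Otto has no reports. So Brigid's organization is 5 direct reports plus everyone under them: 4 + 2 + 2 + 3 + 1 = 12.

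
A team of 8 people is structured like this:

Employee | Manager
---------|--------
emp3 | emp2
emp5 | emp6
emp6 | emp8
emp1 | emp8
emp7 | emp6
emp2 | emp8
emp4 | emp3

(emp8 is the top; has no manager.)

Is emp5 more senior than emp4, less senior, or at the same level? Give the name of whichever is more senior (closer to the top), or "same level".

emp5

emp5 is 2 levels below emp8; emp4 is 3. emp5 is higher.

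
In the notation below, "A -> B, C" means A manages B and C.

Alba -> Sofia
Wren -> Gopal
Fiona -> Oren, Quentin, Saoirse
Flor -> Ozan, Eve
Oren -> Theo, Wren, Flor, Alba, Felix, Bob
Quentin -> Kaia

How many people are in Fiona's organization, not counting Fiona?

Fiona directly manages Oren, Quentin, Saoirse. Under Oren: Bob, Felix, Alba, Sofia, Flor, Eve, Ozan, Wren, Gopal, Theo (10). Under Quentin: Kaia (1). Saoirse has no reports. So Fiona's organization is 3 direct reports plus everyone under them: 11 + 2 + 1 = 14.

14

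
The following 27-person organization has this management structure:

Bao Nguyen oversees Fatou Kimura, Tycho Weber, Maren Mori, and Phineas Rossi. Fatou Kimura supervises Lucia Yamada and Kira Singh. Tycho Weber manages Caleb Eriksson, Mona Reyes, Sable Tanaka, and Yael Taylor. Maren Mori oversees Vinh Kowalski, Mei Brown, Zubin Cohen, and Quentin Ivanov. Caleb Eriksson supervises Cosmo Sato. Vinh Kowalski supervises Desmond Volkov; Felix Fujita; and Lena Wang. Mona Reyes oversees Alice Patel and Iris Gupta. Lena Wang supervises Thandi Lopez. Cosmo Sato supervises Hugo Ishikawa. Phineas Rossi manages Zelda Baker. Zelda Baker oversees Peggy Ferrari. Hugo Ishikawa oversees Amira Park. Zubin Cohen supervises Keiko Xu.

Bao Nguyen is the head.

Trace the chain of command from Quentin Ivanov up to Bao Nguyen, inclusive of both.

Quentin Ivanov reports to Maren Mori. Maren Mori reports to Bao Nguyen. Bao Nguyen is at the top.

Quentin Ivanov -> Maren Mori -> Bao Nguyen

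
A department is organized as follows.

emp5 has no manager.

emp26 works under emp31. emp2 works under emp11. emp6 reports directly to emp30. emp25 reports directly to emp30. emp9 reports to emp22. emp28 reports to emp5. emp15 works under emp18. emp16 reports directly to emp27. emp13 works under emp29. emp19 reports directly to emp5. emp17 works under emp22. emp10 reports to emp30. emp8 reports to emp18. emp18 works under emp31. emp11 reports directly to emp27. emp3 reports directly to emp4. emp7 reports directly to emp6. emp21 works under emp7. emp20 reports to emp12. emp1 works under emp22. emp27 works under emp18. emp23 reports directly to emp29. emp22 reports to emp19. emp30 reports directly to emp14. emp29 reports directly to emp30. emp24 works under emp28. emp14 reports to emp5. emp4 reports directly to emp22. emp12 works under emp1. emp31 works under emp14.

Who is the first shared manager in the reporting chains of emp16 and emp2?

emp27

emp16's chain of managers is emp27, emp18, emp31, emp14, emp5. emp2's chain of managers is emp11, emp27, emp18, emp31, emp14, emp5. The first manager that appears in both chains is emp27.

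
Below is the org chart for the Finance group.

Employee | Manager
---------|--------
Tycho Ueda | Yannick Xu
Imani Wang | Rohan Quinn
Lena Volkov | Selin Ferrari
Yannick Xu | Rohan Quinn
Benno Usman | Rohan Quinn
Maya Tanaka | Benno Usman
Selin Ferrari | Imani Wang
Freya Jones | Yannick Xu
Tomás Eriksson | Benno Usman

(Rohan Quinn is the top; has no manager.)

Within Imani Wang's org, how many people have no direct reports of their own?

The only person in Imani Wang's organization with no one reporting to them is Lena Volkov. That is 1.

1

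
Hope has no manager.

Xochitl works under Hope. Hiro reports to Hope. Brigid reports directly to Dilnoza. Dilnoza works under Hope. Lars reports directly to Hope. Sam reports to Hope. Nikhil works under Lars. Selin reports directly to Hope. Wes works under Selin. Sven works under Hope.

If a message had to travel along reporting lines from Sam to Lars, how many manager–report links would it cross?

2

Sam is 1 level below Hope, and Lars is 1 level below Hope (their lowest common manager). The shortest path runs up from Sam to Hope and back down to Lars: 1 + 1 = 2 links.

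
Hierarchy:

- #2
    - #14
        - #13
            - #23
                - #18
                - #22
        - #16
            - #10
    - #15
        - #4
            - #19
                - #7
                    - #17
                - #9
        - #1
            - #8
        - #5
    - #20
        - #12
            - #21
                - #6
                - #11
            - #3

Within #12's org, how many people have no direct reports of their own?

3

The people in #12's organization with no one reporting to them are #3, #11, #6. That is 3.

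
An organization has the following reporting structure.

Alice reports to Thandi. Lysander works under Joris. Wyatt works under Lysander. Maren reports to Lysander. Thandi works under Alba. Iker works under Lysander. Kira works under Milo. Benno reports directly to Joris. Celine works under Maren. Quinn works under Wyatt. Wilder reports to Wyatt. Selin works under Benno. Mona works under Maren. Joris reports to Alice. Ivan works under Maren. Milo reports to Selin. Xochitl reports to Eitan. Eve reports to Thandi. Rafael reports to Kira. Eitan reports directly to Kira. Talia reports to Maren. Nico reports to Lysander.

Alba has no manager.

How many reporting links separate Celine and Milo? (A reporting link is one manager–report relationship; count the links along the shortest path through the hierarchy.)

Celine is 3 levels below Joris, and Milo is 3 levels below Joris (their lowest common manager). The shortest path runs up from Celine to Joris and back down to Milo: 3 + 3 = 6 links.

6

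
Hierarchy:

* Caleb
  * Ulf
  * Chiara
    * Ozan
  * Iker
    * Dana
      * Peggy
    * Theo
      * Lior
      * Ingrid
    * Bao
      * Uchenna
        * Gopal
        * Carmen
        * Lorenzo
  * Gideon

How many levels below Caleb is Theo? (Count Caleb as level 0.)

Chain from Theo up to Caleb: Theo → Iker → Caleb. That is 2 steps up, so Theo is 2 levels below Caleb.

2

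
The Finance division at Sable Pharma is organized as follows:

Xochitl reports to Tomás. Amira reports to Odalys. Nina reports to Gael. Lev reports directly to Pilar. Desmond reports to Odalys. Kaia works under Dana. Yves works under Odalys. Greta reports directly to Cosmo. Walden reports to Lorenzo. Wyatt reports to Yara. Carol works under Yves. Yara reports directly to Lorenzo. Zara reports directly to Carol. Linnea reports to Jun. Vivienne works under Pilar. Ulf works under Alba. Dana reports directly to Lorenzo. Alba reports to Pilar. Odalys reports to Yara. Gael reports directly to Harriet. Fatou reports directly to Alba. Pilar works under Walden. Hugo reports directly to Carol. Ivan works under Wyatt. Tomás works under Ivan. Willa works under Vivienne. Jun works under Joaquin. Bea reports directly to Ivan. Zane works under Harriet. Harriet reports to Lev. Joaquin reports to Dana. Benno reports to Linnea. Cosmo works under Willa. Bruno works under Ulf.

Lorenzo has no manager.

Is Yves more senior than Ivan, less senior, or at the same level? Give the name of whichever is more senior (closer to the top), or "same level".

same level

Both Yves and Ivan are 3 levels below Lorenzo.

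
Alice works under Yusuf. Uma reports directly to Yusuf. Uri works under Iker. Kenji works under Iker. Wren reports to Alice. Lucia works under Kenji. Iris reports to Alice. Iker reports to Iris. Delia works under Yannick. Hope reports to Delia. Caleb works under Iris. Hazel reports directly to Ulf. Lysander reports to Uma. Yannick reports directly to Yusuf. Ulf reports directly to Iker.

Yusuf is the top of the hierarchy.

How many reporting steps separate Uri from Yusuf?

Chain from Uri up to Yusuf: Uri → Iker → Iris → Alice → Yusuf. That is 4 steps up, so Uri is 4 levels below Yusuf.

4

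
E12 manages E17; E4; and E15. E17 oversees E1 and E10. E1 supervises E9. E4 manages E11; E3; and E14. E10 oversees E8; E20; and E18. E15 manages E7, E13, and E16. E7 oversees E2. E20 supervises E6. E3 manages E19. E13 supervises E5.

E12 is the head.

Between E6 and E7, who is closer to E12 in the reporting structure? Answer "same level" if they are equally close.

E7

E6 is 4 levels below E12; E7 is 2. E7 is higher.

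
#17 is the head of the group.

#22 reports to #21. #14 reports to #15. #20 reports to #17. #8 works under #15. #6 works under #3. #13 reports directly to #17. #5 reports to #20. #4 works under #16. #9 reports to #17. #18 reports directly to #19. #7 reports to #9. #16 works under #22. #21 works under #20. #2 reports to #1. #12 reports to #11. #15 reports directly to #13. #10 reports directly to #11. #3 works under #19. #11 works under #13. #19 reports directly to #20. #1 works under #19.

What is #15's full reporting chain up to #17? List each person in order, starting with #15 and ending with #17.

#15 reports to #13. #13 reports to #17. #17 is at the top.

#15 -> #13 -> #17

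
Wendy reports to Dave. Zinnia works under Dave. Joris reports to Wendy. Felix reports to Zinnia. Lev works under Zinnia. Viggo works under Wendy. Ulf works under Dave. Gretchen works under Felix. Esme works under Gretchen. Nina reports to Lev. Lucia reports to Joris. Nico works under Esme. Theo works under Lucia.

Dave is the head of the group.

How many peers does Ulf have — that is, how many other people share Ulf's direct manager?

Ulf reports to Dave. Dave's other direct reports are Wendy, Zinnia — 2 peers.

2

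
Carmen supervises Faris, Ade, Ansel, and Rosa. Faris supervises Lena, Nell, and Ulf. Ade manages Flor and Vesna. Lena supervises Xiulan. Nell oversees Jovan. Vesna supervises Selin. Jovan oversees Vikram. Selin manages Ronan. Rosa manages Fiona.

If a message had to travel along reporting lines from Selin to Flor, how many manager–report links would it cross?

3

Selin is 2 levels below Ade, and Flor is 1 level below Ade (their lowest common manager). The shortest path runs up from Selin to Ade and back down to Flor: 2 + 1 = 3 links.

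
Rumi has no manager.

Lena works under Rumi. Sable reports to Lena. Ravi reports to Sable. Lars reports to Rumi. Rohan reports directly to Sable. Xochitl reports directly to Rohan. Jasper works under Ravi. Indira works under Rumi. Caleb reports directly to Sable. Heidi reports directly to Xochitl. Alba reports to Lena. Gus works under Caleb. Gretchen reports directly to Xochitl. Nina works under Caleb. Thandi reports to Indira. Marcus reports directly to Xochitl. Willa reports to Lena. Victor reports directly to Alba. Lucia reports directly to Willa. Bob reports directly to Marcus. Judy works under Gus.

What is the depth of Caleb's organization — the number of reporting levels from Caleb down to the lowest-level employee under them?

The longest chain under Caleb runs Caleb → Gus → Judy, which is 2 levels below Caleb.

2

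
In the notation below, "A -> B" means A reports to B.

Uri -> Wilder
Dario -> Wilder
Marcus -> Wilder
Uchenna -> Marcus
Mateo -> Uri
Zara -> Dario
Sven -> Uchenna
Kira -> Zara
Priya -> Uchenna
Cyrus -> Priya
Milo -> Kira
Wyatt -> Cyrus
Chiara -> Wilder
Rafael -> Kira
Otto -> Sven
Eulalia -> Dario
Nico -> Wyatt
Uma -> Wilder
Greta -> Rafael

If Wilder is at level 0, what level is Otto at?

4

Chain from Otto up to Wilder: Otto → Sven → Uchenna → Marcus → Wilder. That is 4 steps up, so Otto is 4 levels below Wilder.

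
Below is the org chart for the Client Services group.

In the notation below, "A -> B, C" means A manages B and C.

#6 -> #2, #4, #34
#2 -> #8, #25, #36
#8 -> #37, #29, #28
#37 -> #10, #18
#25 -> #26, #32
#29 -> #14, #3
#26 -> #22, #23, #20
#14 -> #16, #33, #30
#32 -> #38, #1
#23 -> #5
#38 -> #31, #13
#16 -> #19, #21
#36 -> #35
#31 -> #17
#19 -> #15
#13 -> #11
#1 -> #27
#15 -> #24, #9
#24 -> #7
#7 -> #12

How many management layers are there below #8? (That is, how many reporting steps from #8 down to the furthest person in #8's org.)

8

The longest chain under #8 runs #8 → #29 → #14 → #16 → #19 → #15 → #24 → #7 → #12, which is 8 levels below #8.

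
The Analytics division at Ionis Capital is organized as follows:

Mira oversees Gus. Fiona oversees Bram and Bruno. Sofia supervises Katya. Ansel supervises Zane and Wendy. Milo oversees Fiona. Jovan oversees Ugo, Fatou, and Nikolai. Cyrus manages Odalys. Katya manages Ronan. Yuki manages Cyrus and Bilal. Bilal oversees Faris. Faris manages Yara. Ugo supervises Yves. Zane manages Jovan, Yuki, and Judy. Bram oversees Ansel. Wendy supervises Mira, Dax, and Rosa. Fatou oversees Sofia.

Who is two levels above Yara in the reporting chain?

Bilal

Yara reports to Faris, and Faris reports to Bilal. So Yara's skip-level manager is Bilal.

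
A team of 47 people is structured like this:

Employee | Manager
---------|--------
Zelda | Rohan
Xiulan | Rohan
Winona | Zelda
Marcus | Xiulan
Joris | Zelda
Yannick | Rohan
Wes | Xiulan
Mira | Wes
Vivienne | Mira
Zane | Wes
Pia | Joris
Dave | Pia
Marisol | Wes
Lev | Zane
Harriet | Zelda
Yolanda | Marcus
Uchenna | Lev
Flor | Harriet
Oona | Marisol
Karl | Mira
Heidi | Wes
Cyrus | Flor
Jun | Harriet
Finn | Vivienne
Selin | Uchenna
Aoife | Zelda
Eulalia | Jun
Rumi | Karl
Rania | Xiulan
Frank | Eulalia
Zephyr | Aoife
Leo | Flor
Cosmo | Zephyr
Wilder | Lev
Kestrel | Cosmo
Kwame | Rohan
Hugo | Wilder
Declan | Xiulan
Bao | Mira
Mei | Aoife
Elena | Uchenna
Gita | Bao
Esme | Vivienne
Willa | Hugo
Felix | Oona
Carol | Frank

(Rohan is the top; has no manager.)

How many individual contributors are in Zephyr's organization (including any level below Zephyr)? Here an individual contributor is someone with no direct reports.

1

The only person in Zephyr's organization with no one reporting to them is Kestrel. That is 1.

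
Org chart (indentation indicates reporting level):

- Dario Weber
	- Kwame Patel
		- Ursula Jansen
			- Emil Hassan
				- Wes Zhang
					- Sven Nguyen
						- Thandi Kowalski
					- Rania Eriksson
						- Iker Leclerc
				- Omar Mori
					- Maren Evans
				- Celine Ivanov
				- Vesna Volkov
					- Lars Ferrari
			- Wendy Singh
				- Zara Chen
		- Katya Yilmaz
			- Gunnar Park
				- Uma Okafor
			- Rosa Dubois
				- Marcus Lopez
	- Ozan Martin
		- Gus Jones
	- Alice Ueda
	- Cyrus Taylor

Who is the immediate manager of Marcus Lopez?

Marcus Lopez reports directly to Rosa Dubois.

Rosa Dubois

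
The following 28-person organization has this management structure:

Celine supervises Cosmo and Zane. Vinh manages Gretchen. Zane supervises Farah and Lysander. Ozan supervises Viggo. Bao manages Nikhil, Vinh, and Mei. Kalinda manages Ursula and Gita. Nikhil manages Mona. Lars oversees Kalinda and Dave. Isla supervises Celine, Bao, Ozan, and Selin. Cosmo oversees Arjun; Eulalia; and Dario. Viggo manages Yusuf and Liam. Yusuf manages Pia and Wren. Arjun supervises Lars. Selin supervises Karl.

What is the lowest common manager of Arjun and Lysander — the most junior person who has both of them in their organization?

Celine

Arjun's chain of managers is Cosmo, Celine, Isla. Lysander's chain of managers is Zane, Celine, Isla. The first manager that appears in both chains is Celine.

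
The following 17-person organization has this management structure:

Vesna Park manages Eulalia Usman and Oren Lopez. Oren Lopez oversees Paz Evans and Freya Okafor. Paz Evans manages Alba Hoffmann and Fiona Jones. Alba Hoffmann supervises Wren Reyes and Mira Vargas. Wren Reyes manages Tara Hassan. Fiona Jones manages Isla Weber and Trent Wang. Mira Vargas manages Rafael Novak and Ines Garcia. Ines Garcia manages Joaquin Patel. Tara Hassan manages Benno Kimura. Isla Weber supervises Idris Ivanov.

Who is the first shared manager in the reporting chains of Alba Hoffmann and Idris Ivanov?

Alba Hoffmann's chain of managers is Paz Evans, Oren Lopez, Vesna Park. Idris Ivanov's chain of managers is Isla Weber, Fiona Jones, Paz Evans, Oren Lopez, Vesna Park. The first manager that appears in both chains is Paz Evans.

Paz Evans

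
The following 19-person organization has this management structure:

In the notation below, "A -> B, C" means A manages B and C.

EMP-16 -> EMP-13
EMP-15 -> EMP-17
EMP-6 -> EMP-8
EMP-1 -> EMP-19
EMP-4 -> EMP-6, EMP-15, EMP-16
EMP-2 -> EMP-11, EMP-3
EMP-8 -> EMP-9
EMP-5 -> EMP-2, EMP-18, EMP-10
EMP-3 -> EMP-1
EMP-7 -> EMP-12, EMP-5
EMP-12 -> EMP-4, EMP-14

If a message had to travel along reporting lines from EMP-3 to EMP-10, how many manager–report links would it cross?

EMP-3 is 2 levels below EMP-5, and EMP-10 is 1 level below EMP-5 (their lowest common manager). The shortest path runs up from EMP-3 to EMP-5 and back down to EMP-10: 2 + 1 = 3 links.

3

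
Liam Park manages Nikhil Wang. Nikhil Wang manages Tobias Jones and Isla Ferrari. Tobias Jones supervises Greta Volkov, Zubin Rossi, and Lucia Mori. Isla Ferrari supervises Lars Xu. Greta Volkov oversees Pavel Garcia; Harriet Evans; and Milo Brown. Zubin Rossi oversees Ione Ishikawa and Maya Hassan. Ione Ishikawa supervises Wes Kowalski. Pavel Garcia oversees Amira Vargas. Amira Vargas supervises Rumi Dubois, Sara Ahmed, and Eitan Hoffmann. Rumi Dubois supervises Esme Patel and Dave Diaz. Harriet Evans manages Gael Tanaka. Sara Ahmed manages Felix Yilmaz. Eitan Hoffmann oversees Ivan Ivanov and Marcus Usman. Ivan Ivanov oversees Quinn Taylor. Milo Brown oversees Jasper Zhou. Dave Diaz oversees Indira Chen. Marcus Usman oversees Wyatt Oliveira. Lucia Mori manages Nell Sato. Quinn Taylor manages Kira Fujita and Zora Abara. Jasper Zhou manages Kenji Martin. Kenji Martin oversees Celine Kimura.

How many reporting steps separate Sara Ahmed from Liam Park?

6

Chain from Sara Ahmed up to Liam Park: Sara Ahmed → Amira Vargas → Pavel Garcia → Greta Volkov → Tobias Jones → Nikhil Wang → Liam Park. That is 6 steps up, so Sara Ahmed is 6 levels below Liam Park.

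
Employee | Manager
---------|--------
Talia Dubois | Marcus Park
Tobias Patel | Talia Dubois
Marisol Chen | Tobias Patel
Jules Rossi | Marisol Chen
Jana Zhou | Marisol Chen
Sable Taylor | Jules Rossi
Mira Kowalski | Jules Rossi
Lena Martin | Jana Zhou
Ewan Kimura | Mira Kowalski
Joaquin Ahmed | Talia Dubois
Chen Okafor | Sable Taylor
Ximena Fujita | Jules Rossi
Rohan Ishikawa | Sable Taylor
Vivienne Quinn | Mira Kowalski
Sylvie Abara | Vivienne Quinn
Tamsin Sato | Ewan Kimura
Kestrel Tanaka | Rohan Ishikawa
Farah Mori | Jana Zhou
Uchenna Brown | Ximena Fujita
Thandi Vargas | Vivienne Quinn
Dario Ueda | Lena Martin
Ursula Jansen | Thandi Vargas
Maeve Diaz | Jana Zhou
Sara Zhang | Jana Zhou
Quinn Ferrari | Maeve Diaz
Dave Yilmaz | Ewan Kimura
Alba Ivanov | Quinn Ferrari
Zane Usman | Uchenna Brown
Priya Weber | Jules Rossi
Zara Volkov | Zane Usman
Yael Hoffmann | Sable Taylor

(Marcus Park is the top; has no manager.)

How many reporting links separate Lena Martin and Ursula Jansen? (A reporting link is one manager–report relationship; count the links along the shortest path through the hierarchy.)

7

Lena Martin is 2 levels below Marisol Chen, and Ursula Jansen is 5 levels below Marisol Chen (their lowest common manager). The shortest path runs up from Lena Martin to Marisol Chen and back down to Ursula Jansen: 2 + 5 = 7 links.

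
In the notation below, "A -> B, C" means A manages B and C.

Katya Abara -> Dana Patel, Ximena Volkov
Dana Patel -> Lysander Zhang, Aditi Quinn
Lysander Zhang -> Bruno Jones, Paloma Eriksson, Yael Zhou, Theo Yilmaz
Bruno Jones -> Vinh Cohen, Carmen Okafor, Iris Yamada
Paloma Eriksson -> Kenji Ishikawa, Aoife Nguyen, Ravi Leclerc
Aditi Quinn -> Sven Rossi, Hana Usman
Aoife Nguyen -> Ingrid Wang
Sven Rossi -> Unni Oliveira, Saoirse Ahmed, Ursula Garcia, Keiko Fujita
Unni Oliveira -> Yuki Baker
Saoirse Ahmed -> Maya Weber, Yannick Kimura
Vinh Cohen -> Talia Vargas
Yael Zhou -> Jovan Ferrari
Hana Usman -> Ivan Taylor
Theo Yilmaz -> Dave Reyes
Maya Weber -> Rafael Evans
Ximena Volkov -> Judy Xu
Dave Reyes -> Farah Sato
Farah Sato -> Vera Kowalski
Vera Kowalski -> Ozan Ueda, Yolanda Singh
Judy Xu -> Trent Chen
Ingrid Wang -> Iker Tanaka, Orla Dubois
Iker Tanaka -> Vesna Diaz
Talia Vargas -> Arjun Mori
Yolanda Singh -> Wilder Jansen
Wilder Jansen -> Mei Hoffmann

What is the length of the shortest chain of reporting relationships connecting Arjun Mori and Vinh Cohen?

Arjun Mori is in Vinh Cohen's organization: the chain from Arjun Mori up to Vinh Cohen is Arjun Mori → Talia Vargas → Vinh Cohen, which is 2 links.

2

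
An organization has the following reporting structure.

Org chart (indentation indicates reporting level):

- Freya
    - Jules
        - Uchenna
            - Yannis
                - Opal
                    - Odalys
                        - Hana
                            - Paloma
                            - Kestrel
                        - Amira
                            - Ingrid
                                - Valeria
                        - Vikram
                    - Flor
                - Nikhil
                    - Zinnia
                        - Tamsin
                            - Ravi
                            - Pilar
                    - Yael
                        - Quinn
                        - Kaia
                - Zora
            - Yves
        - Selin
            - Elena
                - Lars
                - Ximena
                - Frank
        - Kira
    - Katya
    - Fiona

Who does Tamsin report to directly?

Zinnia

Tamsin reports directly to Zinnia.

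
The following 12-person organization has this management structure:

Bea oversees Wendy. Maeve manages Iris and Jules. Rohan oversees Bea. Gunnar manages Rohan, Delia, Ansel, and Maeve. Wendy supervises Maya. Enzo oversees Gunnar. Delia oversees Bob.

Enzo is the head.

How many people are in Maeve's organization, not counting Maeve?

2

Maeve directly manages Jules, Iris. Jules has no reports. Iris has no reports. So Maeve's organization is 2 direct reports plus everyone under them: 1 + 1 = 2.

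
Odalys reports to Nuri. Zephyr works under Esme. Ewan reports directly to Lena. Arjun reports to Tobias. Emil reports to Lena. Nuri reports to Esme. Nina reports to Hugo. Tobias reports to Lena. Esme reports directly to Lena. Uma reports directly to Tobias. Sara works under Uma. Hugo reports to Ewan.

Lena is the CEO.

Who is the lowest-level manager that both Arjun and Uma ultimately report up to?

Arjun's chain of managers is Tobias, Lena. Uma's chain of managers is Tobias, Lena. The first manager that appears in both chains is Tobias.

Tobias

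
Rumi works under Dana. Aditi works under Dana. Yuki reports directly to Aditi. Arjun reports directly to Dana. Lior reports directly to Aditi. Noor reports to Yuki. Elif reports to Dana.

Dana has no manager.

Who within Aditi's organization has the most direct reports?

Direct-report counts within Aditi's organization: Aditi has 2; Yuki has 1. The largest is 2, held by Aditi.

Aditi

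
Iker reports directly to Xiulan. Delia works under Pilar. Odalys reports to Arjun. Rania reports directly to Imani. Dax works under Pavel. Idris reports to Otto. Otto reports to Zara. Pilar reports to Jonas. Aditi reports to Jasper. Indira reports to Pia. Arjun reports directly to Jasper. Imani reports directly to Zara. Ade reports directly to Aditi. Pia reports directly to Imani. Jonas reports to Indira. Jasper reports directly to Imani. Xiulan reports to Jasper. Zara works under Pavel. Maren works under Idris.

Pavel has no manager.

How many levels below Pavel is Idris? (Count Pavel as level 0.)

3

Chain from Idris up to Pavel: Idris → Otto → Zara → Pavel. That is 3 steps up, so Idris is 3 levels below Pavel.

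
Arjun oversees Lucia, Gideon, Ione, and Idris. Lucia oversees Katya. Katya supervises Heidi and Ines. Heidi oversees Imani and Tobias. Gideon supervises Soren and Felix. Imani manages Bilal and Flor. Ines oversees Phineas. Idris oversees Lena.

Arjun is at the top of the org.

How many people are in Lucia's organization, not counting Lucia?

Lucia directly manages Katya. Under Katya: Ines, Phineas, Heidi, Tobias, Imani, Flor, Bilal (7). That's 8 in total.

8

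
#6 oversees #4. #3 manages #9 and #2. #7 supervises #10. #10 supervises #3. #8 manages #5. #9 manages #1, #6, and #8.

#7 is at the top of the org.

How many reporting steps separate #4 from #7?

Chain from #4 up to #7: #4 → #6 → #9 → #3 → #10 → #7. That is 5 steps up, so #4 is 5 levels below #7.

5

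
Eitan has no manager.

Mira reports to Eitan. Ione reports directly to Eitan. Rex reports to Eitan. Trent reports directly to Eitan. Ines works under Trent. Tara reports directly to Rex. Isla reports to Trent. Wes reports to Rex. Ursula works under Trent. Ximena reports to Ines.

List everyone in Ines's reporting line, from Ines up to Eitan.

Ines reports to Trent. Trent reports to Eitan. Eitan is at the top.

Ines -> Trent -> Eitan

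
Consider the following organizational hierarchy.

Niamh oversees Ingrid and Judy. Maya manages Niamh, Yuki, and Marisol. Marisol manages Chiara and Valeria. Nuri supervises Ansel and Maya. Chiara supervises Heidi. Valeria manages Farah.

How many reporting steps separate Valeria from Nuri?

3

Chain from Valeria up to Nuri: Valeria → Marisol → Maya → Nuri. That is 3 steps up, so Valeria is 3 levels below Nuri.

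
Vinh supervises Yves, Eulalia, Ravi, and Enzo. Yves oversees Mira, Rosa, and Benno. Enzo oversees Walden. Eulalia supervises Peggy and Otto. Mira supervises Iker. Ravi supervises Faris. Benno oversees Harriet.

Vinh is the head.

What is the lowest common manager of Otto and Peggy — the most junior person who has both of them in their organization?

Eulalia

Otto's chain of managers is Eulalia, Vinh. Peggy's chain of managers is Eulalia, Vinh. The first manager that appears in both chains is Eulalia.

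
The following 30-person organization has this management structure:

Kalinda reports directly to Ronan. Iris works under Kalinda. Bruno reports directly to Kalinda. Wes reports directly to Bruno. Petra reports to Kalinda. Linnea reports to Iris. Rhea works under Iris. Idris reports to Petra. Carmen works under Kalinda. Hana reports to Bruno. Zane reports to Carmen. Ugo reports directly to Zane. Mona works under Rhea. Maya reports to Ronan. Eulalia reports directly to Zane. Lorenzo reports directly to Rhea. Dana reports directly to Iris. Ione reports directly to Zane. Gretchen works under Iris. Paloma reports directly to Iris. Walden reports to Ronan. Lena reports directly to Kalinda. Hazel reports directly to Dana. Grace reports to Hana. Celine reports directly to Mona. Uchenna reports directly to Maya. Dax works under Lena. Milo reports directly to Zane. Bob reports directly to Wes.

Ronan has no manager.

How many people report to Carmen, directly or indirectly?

Carmen directly manages Zane. Under Zane: Milo, Ione, Eulalia, Ugo (4). That's 5 in total.

5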